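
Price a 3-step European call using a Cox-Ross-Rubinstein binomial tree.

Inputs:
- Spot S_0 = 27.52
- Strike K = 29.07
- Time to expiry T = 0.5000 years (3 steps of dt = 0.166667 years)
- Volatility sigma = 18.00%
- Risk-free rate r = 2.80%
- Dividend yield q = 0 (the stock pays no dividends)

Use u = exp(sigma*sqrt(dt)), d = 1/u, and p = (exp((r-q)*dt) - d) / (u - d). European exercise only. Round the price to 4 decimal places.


Answer: Price = V(0,0) = 0.9072

Derivation:
dt = T/N = 0.166667
u = exp(sigma*sqrt(dt)) = 1.076252; d = 1/u = 0.929150
p = (exp((r-q)*dt) - d) / (u - d) = 0.513435
Discount per step: exp(-r*dt) = 0.995344
Stock lattice S(k, i) with i counting down-moves:
  k=0: S(0,0) = 27.5200
  k=1: S(1,0) = 29.6185; S(1,1) = 25.5702
  k=2: S(2,0) = 31.8769; S(2,1) = 27.5200; S(2,2) = 23.7586
  k=3: S(3,0) = 34.3076; S(3,1) = 29.6185; S(3,2) = 25.5702; S(3,3) = 22.0753
Terminal payoffs V(N, i) = max(S_T - K, 0):
  V(3,0) = 5.237606; V(3,1) = 0.548457; V(3,2) = 0.000000; V(3,3) = 0.000000
Backward induction: V(k, i) = exp(-r*dt) * [p * V(k+1, i) + (1-p) * V(k+1, i+1)].
  V(2,0) = exp(-r*dt) * [p*5.237606 + (1-p)*0.548457] = 2.942269
  V(2,1) = exp(-r*dt) * [p*0.548457 + (1-p)*0.000000] = 0.280286
  V(2,2) = exp(-r*dt) * [p*0.000000 + (1-p)*0.000000] = 0.000000
  V(1,0) = exp(-r*dt) * [p*2.942269 + (1-p)*0.280286] = 1.639374
  V(1,1) = exp(-r*dt) * [p*0.280286 + (1-p)*0.000000] = 0.143239
  V(0,0) = exp(-r*dt) * [p*1.639374 + (1-p)*0.143239] = 0.907164


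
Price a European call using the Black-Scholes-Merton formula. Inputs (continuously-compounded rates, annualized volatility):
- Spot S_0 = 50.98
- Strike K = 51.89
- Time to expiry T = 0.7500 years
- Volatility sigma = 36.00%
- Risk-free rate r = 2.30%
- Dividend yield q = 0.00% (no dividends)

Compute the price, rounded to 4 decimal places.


Answer: Price = 6.3053

Derivation:
d1 = (ln(S/K) + (r - q + 0.5*sigma^2) * T) / (sigma * sqrt(T)) = 0.15446463
d2 = d1 - sigma * sqrt(T) = -0.15730452
exp(-rT) = 0.98289793; exp(-qT) = 1.00000000
C = S_0 * exp(-qT) * N(d1) - K * exp(-rT) * N(d2)
N(d1) = 0.56137830; N(d2) = 0.43750243
C = 50.9800 * 1.00000000 * 0.56137830 - 51.8900 * 0.98289793 * 0.43750243 = 6.3053


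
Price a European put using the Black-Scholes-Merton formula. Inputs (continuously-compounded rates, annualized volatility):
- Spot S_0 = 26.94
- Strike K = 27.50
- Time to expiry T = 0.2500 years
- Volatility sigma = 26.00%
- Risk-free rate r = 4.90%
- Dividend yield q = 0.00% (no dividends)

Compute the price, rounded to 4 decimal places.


d1 = (ln(S/K) + (r - q + 0.5*sigma^2) * T) / (sigma * sqrt(T)) = 0.00097051
d2 = d1 - sigma * sqrt(T) = -0.12902949
exp(-rT) = 0.98782473; exp(-qT) = 1.00000000
P = K * exp(-rT) * N(-d2) - S_0 * exp(-qT) * N(-d1)
N(-d1) = 0.49961282; N(-d2) = 0.55133284
P = 27.5000 * 0.98782473 * 0.55133284 - 26.9400 * 1.00000000 * 0.49961282 = 1.5175

Answer: Price = 1.5175


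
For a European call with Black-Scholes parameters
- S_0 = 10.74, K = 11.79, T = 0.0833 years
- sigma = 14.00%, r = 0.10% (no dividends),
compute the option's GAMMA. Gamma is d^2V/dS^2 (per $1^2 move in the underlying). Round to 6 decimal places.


d1 = -2.2861948887; d2 = -2.3266013239
phi(d1) = 0.0292381163; exp(-qT) = 1.0000000000; exp(-rT) = 0.9999167035
Gamma = exp(-qT) * phi(d1) / (S * sigma * sqrt(T)) = 1.0000000000 * 0.0292381163 / (10.7400 * 0.1400 * 0.2886173938) = 0.067374

Answer: Gamma = 0.067374


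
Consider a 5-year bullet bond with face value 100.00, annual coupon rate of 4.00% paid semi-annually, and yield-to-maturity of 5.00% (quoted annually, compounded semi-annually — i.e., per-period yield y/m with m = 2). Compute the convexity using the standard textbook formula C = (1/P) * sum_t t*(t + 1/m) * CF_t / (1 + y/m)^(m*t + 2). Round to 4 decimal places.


Coupon per period c = face * coupon_rate / m = 2.000000
Periods per year m = 2; per-period yield y/m = 0.025000
Number of cashflows N = 10
Cashflows (t years, CF_t, discount factor 1/(1+y/m)^(m*t), PV):
  t = 0.5000: CF_t = 2.000000, DF = 0.975610, PV = 1.951220
  t = 1.0000: CF_t = 2.000000, DF = 0.951814, PV = 1.903629
  t = 1.5000: CF_t = 2.000000, DF = 0.928599, PV = 1.857199
  t = 2.0000: CF_t = 2.000000, DF = 0.905951, PV = 1.811901
  t = 2.5000: CF_t = 2.000000, DF = 0.883854, PV = 1.767709
  t = 3.0000: CF_t = 2.000000, DF = 0.862297, PV = 1.724594
  t = 3.5000: CF_t = 2.000000, DF = 0.841265, PV = 1.682530
  t = 4.0000: CF_t = 2.000000, DF = 0.820747, PV = 1.641493
  t = 4.5000: CF_t = 2.000000, DF = 0.800728, PV = 1.601457
  t = 5.0000: CF_t = 102.000000, DF = 0.781198, PV = 79.682237
Price P = sum_t PV_t = 95.623968
Convexity numerator sum_t t*(t + 1/m) * CF_t / (1+y/m)^(m*t + 2):
  t = 0.5000: term = 0.928599
  t = 1.0000: term = 2.717852
  t = 1.5000: term = 5.303126
  t = 2.0000: term = 8.622969
  t = 2.5000: term = 12.618979
  t = 3.0000: term = 17.235678
  t = 3.5000: term = 22.420394
  t = 4.0000: term = 28.123142
  t = 4.5000: term = 34.296515
  t = 5.0000: term = 2085.674258
Convexity = (1/P) * sum = 2217.941512 / 95.623968 = 23.194410

Answer: Convexity = 23.1944


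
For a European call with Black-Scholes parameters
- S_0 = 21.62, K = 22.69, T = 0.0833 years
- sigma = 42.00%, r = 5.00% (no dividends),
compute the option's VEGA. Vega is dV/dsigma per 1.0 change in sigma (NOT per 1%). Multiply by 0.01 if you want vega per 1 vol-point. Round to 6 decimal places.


d1 = -0.3035277794; d2 = -0.4247470847
phi(d1) = 0.3809820226; exp(-qT) = 1.0000000000; exp(-rT) = 0.9958436616
Vega = S * exp(-qT) * phi(d1) * sqrt(T) = 21.6200 * 1.0000000000 * 0.3809820226 * 0.2886173938 = 2.377293

Answer: Vega = 2.377293


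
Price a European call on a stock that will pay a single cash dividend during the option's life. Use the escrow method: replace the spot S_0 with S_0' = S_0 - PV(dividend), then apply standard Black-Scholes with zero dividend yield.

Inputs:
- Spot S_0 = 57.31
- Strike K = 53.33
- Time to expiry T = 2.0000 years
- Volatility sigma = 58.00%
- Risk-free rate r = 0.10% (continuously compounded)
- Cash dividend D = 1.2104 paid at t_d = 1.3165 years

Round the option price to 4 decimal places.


PV(D) = D * exp(-r * t_d) = 1.2104 * 0.99868437 = 1.20880756
S_0' = S_0 - PV(D) = 57.3100 - 1.20880756 = 56.10119244
d1 = (ln(S_0'/K) + (r + sigma^2/2)*T) / (sigma*sqrt(T)) = 0.47431997
d2 = d1 - sigma*sqrt(T) = -0.34592390
exp(-rT) = 0.99800200
N(d1) = 0.68236412; N(d2) = 0.36469995
C = S_0' * N(d1) - K * exp(-rT) * N(d2) = 56.10119244 * 0.68236412 - 53.3300 * 0.99800200 * 0.36469995 = 18.8709

Answer: Price = 18.8709


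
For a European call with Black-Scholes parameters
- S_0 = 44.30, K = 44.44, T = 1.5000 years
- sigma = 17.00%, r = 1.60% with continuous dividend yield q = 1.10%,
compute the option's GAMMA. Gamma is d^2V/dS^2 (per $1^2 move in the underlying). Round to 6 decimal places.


Answer: Gamma = 0.042214

Derivation:
d1 = 0.1249706242; d2 = -0.0832360039
phi(d1) = 0.3958391403; exp(-qT) = 0.9836353794; exp(-rT) = 0.9762857098
Gamma = exp(-qT) * phi(d1) / (S * sigma * sqrt(T)) = 0.9836353794 * 0.3958391403 / (44.3000 * 0.1700 * 1.2247448714) = 0.042214


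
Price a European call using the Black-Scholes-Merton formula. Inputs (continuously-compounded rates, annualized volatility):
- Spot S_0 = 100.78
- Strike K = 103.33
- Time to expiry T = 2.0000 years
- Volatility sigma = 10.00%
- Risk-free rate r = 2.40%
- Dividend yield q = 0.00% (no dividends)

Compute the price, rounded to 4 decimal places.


Answer: Price = 6.8370

Derivation:
d1 = (ln(S/K) + (r - q + 0.5*sigma^2) * T) / (sigma * sqrt(T)) = 0.23343131
d2 = d1 - sigma * sqrt(T) = 0.09200996
exp(-rT) = 0.95313379; exp(-qT) = 1.00000000
C = S_0 * exp(-qT) * N(d1) - K * exp(-rT) * N(d2)
N(d1) = 0.59228675; N(d2) = 0.53665494
C = 100.7800 * 1.00000000 * 0.59228675 - 103.3300 * 0.95313379 * 0.53665494 = 6.8370


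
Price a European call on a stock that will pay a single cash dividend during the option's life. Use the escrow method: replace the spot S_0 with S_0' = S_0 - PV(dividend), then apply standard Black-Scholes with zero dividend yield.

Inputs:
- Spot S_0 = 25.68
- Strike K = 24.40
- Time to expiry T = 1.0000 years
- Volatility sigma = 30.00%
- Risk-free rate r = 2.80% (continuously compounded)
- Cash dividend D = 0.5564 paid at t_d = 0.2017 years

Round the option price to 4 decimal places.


Answer: Price = 3.6654

Derivation:
PV(D) = D * exp(-r * t_d) = 0.5564 * 0.99436832 = 0.55326653
S_0' = S_0 - PV(D) = 25.6800 - 0.55326653 = 25.12673347
d1 = (ln(S_0'/K) + (r + sigma^2/2)*T) / (sigma*sqrt(T)) = 0.34116408
d2 = d1 - sigma*sqrt(T) = 0.04116408
exp(-rT) = 0.97238837
N(d1) = 0.63350997; N(d2) = 0.51641746
C = S_0' * N(d1) - K * exp(-rT) * N(d2) = 25.12673347 * 0.63350997 - 24.4000 * 0.97238837 * 0.51641746 = 3.6654


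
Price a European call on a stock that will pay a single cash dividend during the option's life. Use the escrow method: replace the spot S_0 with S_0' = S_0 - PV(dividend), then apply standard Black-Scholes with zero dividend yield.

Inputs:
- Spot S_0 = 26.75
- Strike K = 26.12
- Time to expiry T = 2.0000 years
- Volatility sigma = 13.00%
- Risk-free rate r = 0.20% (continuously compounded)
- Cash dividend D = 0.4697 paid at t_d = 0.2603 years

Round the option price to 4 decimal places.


PV(D) = D * exp(-r * t_d) = 0.4697 * 0.99947954 = 0.46945554
S_0' = S_0 - PV(D) = 26.7500 - 0.46945554 = 26.28054446
d1 = (ln(S_0'/K) + (r + sigma^2/2)*T) / (sigma*sqrt(T)) = 0.14701080
d2 = d1 - sigma*sqrt(T) = -0.03683696
exp(-rT) = 0.99600799
N(d1) = 0.55843825; N(d2) = 0.48530750
C = S_0' * N(d1) - K * exp(-rT) * N(d2) = 26.28054446 * 0.55843825 - 26.1200 * 0.99600799 * 0.48530750 = 2.0504

Answer: Price = 2.0504


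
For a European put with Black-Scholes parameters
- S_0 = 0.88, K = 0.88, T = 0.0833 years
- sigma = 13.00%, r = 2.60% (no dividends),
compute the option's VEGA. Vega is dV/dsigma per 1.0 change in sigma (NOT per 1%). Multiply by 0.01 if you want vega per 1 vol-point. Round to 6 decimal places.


Answer: Vega = 0.101029

Derivation:
d1 = 0.0764836094; d2 = 0.0389633482
phi(d1) = 0.3977771304; exp(-qT) = 1.0000000000; exp(-rT) = 0.9978365437
Vega = S * exp(-qT) * phi(d1) * sqrt(T) = 0.8800 * 1.0000000000 * 0.3977771304 * 0.2886173938 = 0.101029


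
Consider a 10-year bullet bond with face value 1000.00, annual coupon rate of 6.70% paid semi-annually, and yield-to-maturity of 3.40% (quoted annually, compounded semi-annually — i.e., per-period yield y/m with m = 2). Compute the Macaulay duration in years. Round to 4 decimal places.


Answer: Macaulay duration = 7.7800 years

Derivation:
Coupon per period c = face * coupon_rate / m = 33.500000
Periods per year m = 2; per-period yield y/m = 0.017000
Number of cashflows N = 20
Cashflows (t years, CF_t, discount factor 1/(1+y/m)^(m*t), PV):
  t = 0.5000: CF_t = 33.500000, DF = 0.983284, PV = 32.940020
  t = 1.0000: CF_t = 33.500000, DF = 0.966848, PV = 32.389400
  t = 1.5000: CF_t = 33.500000, DF = 0.950686, PV = 31.847984
  t = 2.0000: CF_t = 33.500000, DF = 0.934795, PV = 31.315619
  t = 2.5000: CF_t = 33.500000, DF = 0.919169, PV = 30.792152
  t = 3.0000: CF_t = 33.500000, DF = 0.903804, PV = 30.277436
  t = 3.5000: CF_t = 33.500000, DF = 0.888696, PV = 29.771323
  t = 4.0000: CF_t = 33.500000, DF = 0.873841, PV = 29.273671
  t = 4.5000: CF_t = 33.500000, DF = 0.859234, PV = 28.784337
  t = 5.0000: CF_t = 33.500000, DF = 0.844871, PV = 28.303183
  t = 5.5000: CF_t = 33.500000, DF = 0.830748, PV = 27.830072
  t = 6.0000: CF_t = 33.500000, DF = 0.816862, PV = 27.364869
  t = 6.5000: CF_t = 33.500000, DF = 0.803207, PV = 26.907442
  t = 7.0000: CF_t = 33.500000, DF = 0.789781, PV = 26.457662
  t = 7.5000: CF_t = 33.500000, DF = 0.776579, PV = 26.015400
  t = 8.0000: CF_t = 33.500000, DF = 0.763598, PV = 25.580531
  t = 8.5000: CF_t = 33.500000, DF = 0.750834, PV = 25.152931
  t = 9.0000: CF_t = 33.500000, DF = 0.738283, PV = 24.732479
  t = 9.5000: CF_t = 33.500000, DF = 0.725942, PV = 24.319055
  t = 10.0000: CF_t = 1033.500000, DF = 0.713807, PV = 737.719771
Price P = sum_t PV_t = 1277.775337
Macaulay numerator sum_t t * PV_t:
  t * PV_t at t = 0.5000: 16.470010
  t * PV_t at t = 1.0000: 32.389400
  t * PV_t at t = 1.5000: 47.771976
  t * PV_t at t = 2.0000: 62.631237
  t * PV_t at t = 2.5000: 76.980380
  t * PV_t at t = 3.0000: 90.832307
  t * PV_t at t = 3.5000: 104.199631
  t * PV_t at t = 4.0000: 117.094683
  t * PV_t at t = 4.5000: 129.529517
  t * PV_t at t = 5.0000: 141.515914
  t * PV_t at t = 5.5000: 153.065394
  t * PV_t at t = 6.0000: 164.189213
  t * PV_t at t = 6.5000: 174.898376
  t * PV_t at t = 7.0000: 185.203635
  t * PV_t at t = 7.5000: 195.115502
  t * PV_t at t = 8.0000: 204.644250
  t * PV_t at t = 8.5000: 213.799917
  t * PV_t at t = 9.0000: 222.592314
  t * PV_t at t = 9.5000: 231.031026
  t * PV_t at t = 10.0000: 7377.197706
Macaulay duration D = (sum_t t * PV_t) / P = 9941.152389 / 1277.775337 = 7.780047


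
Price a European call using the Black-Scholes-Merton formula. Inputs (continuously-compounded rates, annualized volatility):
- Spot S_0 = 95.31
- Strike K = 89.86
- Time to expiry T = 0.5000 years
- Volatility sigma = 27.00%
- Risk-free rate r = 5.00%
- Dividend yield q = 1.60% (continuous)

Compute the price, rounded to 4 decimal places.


d1 = (ln(S/K) + (r - q + 0.5*sigma^2) * T) / (sigma * sqrt(T)) = 0.49291541
d2 = d1 - sigma * sqrt(T) = 0.30199658
exp(-rT) = 0.97530991; exp(-qT) = 0.99203191
C = S_0 * exp(-qT) * N(d1) - K * exp(-rT) * N(d2)
N(d1) = 0.68896382; N(d2) = 0.61867266
C = 95.3100 * 0.99203191 * 0.68896382 - 89.8600 * 0.97530991 * 0.61867266 = 10.9206

Answer: Price = 10.9206


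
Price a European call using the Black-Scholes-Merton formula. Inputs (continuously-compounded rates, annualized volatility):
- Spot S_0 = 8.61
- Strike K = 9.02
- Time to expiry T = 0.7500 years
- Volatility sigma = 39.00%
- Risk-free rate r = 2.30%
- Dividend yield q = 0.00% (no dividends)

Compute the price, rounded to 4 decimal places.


Answer: Price = 1.0483

Derivation:
d1 = (ln(S/K) + (r - q + 0.5*sigma^2) * T) / (sigma * sqrt(T)) = 0.08221315
d2 = d1 - sigma * sqrt(T) = -0.25553676
exp(-rT) = 0.98289793; exp(-qT) = 1.00000000
C = S_0 * exp(-qT) * N(d1) - K * exp(-rT) * N(d2)
N(d1) = 0.53276139; N(d2) = 0.39915428
C = 8.6100 * 1.00000000 * 0.53276139 - 9.0200 * 0.98289793 * 0.39915428 = 1.0483


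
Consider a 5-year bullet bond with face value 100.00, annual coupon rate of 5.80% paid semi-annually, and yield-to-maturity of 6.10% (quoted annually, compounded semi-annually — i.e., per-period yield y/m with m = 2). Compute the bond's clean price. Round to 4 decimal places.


Coupon per period c = face * coupon_rate / m = 2.900000
Periods per year m = 2; per-period yield y/m = 0.030500
Number of cashflows N = 10
Cashflows (t years, CF_t, discount factor 1/(1+y/m)^(m*t), PV):
  t = 0.5000: CF_t = 2.900000, DF = 0.970403, PV = 2.814168
  t = 1.0000: CF_t = 2.900000, DF = 0.941681, PV = 2.730876
  t = 1.5000: CF_t = 2.900000, DF = 0.913810, PV = 2.650050
  t = 2.0000: CF_t = 2.900000, DF = 0.886764, PV = 2.571615
  t = 2.5000: CF_t = 2.900000, DF = 0.860518, PV = 2.495503
  t = 3.0000: CF_t = 2.900000, DF = 0.835049, PV = 2.421642
  t = 3.5000: CF_t = 2.900000, DF = 0.810334, PV = 2.349968
  t = 4.0000: CF_t = 2.900000, DF = 0.786350, PV = 2.280416
  t = 4.5000: CF_t = 2.900000, DF = 0.763076, PV = 2.212922
  t = 5.0000: CF_t = 102.900000, DF = 0.740491, PV = 76.196569
Price P = sum_t PV_t = 98.723728

Answer: Price = 98.7237


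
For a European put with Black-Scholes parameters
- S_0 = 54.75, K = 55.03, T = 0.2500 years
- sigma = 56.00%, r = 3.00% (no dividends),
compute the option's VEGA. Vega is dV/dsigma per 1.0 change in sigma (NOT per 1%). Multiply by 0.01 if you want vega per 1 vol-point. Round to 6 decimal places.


d1 = 0.1485674201; d2 = -0.1314325799
phi(d1) = 0.3945637036; exp(-qT) = 1.0000000000; exp(-rT) = 0.9925280548
Vega = S * exp(-qT) * phi(d1) * sqrt(T) = 54.7500 * 1.0000000000 * 0.3945637036 * 0.5000000000 = 10.801181

Answer: Vega = 10.801181


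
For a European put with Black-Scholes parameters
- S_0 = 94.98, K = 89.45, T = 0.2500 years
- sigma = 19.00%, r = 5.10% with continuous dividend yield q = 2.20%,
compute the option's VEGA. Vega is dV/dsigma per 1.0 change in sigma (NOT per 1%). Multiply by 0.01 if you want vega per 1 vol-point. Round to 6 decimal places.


d1 = 0.7552529807; d2 = 0.6602529807
phi(d1) = 0.2999492259; exp(-qT) = 0.9945150973; exp(-rT) = 0.9873309369
Vega = S * exp(-qT) * phi(d1) * sqrt(T) = 94.9800 * 0.9945150973 * 0.2999492259 * 0.5000000000 = 14.166459

Answer: Vega = 14.166459


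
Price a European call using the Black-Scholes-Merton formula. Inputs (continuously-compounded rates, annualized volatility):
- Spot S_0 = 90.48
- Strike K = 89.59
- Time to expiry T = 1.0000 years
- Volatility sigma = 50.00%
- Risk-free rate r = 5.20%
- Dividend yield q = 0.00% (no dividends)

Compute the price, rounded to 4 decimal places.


Answer: Price = 20.1705

Derivation:
d1 = (ln(S/K) + (r - q + 0.5*sigma^2) * T) / (sigma * sqrt(T)) = 0.37377025
d2 = d1 - sigma * sqrt(T) = -0.12622975
exp(-rT) = 0.94932887; exp(-qT) = 1.00000000
C = S_0 * exp(-qT) * N(d1) - K * exp(-rT) * N(d2)
N(d1) = 0.64571237; N(d2) = 0.44977503
C = 90.4800 * 1.00000000 * 0.64571237 - 89.5900 * 0.94932887 * 0.44977503 = 20.1705


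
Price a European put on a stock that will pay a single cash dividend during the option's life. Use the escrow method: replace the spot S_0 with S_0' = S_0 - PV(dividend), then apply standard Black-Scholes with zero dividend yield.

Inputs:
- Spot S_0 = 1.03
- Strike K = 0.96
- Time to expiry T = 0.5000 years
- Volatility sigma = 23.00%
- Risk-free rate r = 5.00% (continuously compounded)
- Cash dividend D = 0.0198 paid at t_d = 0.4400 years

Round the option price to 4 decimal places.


PV(D) = D * exp(-r * t_d) = 0.0198 * 0.97824024 = 0.01936916
S_0' = S_0 - PV(D) = 1.0300 - 0.01936916 = 1.01063084
d1 = (ln(S_0'/K) + (r + sigma^2/2)*T) / (sigma*sqrt(T)) = 0.55106201
d2 = d1 - sigma*sqrt(T) = 0.38842745
exp(-rT) = 0.97530991
N(-d1) = 0.29079558; N(-d2) = 0.34884987
P = K * exp(-rT) * N(-d2) - S_0' * N(-d1) = 0.9600 * 0.97530991 * 0.34884987 - 1.01063084 * 0.29079558 = 0.0327

Answer: Price = 0.0327


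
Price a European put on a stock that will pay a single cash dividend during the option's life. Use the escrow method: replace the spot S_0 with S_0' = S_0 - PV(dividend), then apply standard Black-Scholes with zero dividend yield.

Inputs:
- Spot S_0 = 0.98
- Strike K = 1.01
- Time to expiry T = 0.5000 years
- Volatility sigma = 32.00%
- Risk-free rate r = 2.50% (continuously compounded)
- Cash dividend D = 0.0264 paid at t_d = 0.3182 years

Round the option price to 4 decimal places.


Answer: Price = 0.1114

Derivation:
PV(D) = D * exp(-r * t_d) = 0.0264 * 0.99207656 = 0.02619082
S_0' = S_0 - PV(D) = 0.9800 - 0.02619082 = 0.95380918
d1 = (ln(S_0'/K) + (r + sigma^2/2)*T) / (sigma*sqrt(T)) = -0.08459640
d2 = d1 - sigma*sqrt(T) = -0.31087057
exp(-rT) = 0.98757780
N(-d1) = 0.53370887; N(-d2) = 0.62205049
P = K * exp(-rT) * N(-d2) - S_0' * N(-d1) = 1.0100 * 0.98757780 * 0.62205049 - 0.95380918 * 0.53370887 = 0.1114


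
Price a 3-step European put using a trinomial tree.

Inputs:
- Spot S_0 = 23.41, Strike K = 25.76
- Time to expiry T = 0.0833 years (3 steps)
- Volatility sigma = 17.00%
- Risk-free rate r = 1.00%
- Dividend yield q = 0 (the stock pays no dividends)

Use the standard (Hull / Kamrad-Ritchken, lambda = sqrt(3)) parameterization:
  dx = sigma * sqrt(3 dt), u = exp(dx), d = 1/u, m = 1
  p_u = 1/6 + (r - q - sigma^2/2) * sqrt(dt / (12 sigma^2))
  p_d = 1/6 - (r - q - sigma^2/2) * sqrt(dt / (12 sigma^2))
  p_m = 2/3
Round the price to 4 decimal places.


dt = T/N = 0.027767; dx = sigma*sqrt(3*dt) = 0.049065
u = exp(dx) = 1.050289; d = 1/u = 0.952119
p_u = 0.165408, p_m = 0.666667, p_d = 0.167926
Discount per step: exp(-r*dt) = 0.999722
Stock lattice S(k, j) with j the centered position index:
  k=0: S(0,+0) = 23.4100
  k=1: S(1,-1) = 22.2891; S(1,+0) = 23.4100; S(1,+1) = 24.5873
  k=2: S(2,-2) = 21.2219; S(2,-1) = 22.2891; S(2,+0) = 23.4100; S(2,+1) = 24.5873; S(2,+2) = 25.8237
  k=3: S(3,-3) = 20.2058; S(3,-2) = 21.2219; S(3,-1) = 22.2891; S(3,+0) = 23.4100; S(3,+1) = 24.5873; S(3,+2) = 25.8237; S(3,+3) = 27.1224
Terminal payoffs V(N, j) = max(K - S_T, 0):
  V(3,-3) = 5.554226; V(3,-2) = 4.538106; V(3,-1) = 3.470888; V(3,+0) = 2.350000; V(3,+1) = 1.172745; V(3,+2) = 0.000000; V(3,+3) = 0.000000
Backward induction: V(k, j) = exp(-r*dt) * [p_u * V(k+1, j+1) + p_m * V(k+1, j) + p_d * V(k+1, j-1)]
  V(2,-2) = exp(-r*dt) * [p_u*3.470888 + p_m*4.538106 + p_d*5.554226] = 4.530955
  V(2,-1) = exp(-r*dt) * [p_u*2.350000 + p_m*3.470888 + p_d*4.538106] = 3.463736
  V(2,+0) = exp(-r*dt) * [p_u*1.172745 + p_m*2.350000 + p_d*3.470888] = 2.342848
  V(2,+1) = exp(-r*dt) * [p_u*0.000000 + p_m*1.172745 + p_d*2.350000] = 1.176129
  V(2,+2) = exp(-r*dt) * [p_u*0.000000 + p_m*0.000000 + p_d*1.172745] = 0.196879
  V(1,-1) = exp(-r*dt) * [p_u*2.342848 + p_m*3.463736 + p_d*4.530955] = 3.456587
  V(1,+0) = exp(-r*dt) * [p_u*1.176129 + p_m*2.342848 + p_d*3.463736] = 2.337441
  V(1,+1) = exp(-r*dt) * [p_u*0.196879 + p_m*1.176129 + p_d*2.342848] = 1.209740
  V(0,+0) = exp(-r*dt) * [p_u*1.209740 + p_m*2.337441 + p_d*3.456587] = 2.338195

Answer: Price = V(0,0) = 2.3382


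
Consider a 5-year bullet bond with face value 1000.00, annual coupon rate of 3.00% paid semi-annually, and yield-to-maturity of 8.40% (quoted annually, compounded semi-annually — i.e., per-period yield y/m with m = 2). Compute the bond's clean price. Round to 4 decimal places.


Coupon per period c = face * coupon_rate / m = 15.000000
Periods per year m = 2; per-period yield y/m = 0.042000
Number of cashflows N = 10
Cashflows (t years, CF_t, discount factor 1/(1+y/m)^(m*t), PV):
  t = 0.5000: CF_t = 15.000000, DF = 0.959693, PV = 14.395393
  t = 1.0000: CF_t = 15.000000, DF = 0.921010, PV = 13.815157
  t = 1.5000: CF_t = 15.000000, DF = 0.883887, PV = 13.258308
  t = 2.0000: CF_t = 15.000000, DF = 0.848260, PV = 12.723904
  t = 2.5000: CF_t = 15.000000, DF = 0.814069, PV = 12.211040
  t = 3.0000: CF_t = 15.000000, DF = 0.781257, PV = 11.718849
  t = 3.5000: CF_t = 15.000000, DF = 0.749766, PV = 11.246496
  t = 4.0000: CF_t = 15.000000, DF = 0.719545, PV = 10.793182
  t = 4.5000: CF_t = 15.000000, DF = 0.690543, PV = 10.358140
  t = 5.0000: CF_t = 1015.000000, DF = 0.662709, PV = 672.649545
Price P = sum_t PV_t = 783.170014

Answer: Price = 783.1700


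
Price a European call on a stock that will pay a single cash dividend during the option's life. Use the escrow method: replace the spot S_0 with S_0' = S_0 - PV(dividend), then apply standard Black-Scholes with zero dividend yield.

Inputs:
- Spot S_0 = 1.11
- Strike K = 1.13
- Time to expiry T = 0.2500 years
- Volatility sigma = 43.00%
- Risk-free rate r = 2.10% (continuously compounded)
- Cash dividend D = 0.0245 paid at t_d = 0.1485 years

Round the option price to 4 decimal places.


Answer: Price = 0.0766

Derivation:
PV(D) = D * exp(-r * t_d) = 0.0245 * 0.99688636 = 0.02442372
S_0' = S_0 - PV(D) = 1.1100 - 0.02442372 = 1.08557628
d1 = (ln(S_0'/K) + (r + sigma^2/2)*T) / (sigma*sqrt(T)) = -0.05462395
d2 = d1 - sigma*sqrt(T) = -0.26962395
exp(-rT) = 0.99476376
N(d1) = 0.47821903; N(d2) = 0.39372479
C = S_0' * N(d1) - K * exp(-rT) * N(d2) = 1.08557628 * 0.47821903 - 1.1300 * 0.99476376 * 0.39372479 = 0.0766


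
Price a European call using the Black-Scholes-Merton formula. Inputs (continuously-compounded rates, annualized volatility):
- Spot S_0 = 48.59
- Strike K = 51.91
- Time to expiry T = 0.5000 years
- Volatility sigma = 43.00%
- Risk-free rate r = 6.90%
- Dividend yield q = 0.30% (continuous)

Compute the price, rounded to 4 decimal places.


d1 = (ln(S/K) + (r - q + 0.5*sigma^2) * T) / (sigma * sqrt(T)) = 0.04318712
d2 = d1 - sigma * sqrt(T) = -0.26086880
exp(-rT) = 0.96608834; exp(-qT) = 0.99850112
C = S_0 * exp(-qT) * N(d1) - K * exp(-rT) * N(d2)
N(d1) = 0.51722381; N(d2) = 0.39709684
C = 48.5900 * 0.99850112 * 0.51722381 - 51.9100 * 0.96608834 * 0.39709684 = 5.1800

Answer: Price = 5.1800


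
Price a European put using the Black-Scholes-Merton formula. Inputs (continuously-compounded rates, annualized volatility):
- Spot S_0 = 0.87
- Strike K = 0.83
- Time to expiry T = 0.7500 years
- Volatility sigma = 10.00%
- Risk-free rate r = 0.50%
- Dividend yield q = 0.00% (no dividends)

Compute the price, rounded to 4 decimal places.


d1 = (ln(S/K) + (r - q + 0.5*sigma^2) * T) / (sigma * sqrt(T)) = 0.63009134
d2 = d1 - sigma * sqrt(T) = 0.54348880
exp(-rT) = 0.99625702; exp(-qT) = 1.00000000
P = K * exp(-rT) * N(-d2) - S_0 * exp(-qT) * N(-d1)
N(-d1) = 0.26431741; N(-d2) = 0.29339665
P = 0.8300 * 0.99625702 * 0.29339665 - 0.8700 * 1.00000000 * 0.26431741 = 0.0127

Answer: Price = 0.0127


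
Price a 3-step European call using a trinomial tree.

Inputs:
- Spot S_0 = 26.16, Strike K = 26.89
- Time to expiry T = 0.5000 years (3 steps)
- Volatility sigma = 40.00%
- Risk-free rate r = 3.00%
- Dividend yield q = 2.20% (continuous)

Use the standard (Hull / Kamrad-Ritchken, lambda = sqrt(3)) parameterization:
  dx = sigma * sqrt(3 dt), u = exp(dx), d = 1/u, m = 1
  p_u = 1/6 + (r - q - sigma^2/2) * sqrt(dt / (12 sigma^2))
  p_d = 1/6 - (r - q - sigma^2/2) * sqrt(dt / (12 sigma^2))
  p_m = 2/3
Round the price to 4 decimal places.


dt = T/N = 0.166667; dx = sigma*sqrt(3*dt) = 0.282843
u = exp(dx) = 1.326896; d = 1/u = 0.753638
p_u = 0.145453, p_m = 0.666667, p_d = 0.187880
Discount per step: exp(-r*dt) = 0.995012
Stock lattice S(k, j) with j the centered position index:
  k=0: S(0,+0) = 26.1600
  k=1: S(1,-1) = 19.7152; S(1,+0) = 26.1600; S(1,+1) = 34.7116
  k=2: S(2,-2) = 14.8581; S(2,-1) = 19.7152; S(2,+0) = 26.1600; S(2,+1) = 34.7116; S(2,+2) = 46.0587
  k=3: S(3,-3) = 11.1976; S(3,-2) = 14.8581; S(3,-1) = 19.7152; S(3,+0) = 26.1600; S(3,+1) = 34.7116; S(3,+2) = 46.0587; S(3,+3) = 61.1151
Terminal payoffs V(N, j) = max(S_T - K, 0):
  V(3,-3) = 0.000000; V(3,-2) = 0.000000; V(3,-1) = 0.000000; V(3,+0) = 0.000000; V(3,+1) = 7.821611; V(3,+2) = 19.168713; V(3,+3) = 34.225142
Backward induction: V(k, j) = exp(-r*dt) * [p_u * V(k+1, j+1) + p_m * V(k+1, j) + p_d * V(k+1, j-1)]
  V(2,-2) = exp(-r*dt) * [p_u*0.000000 + p_m*0.000000 + p_d*0.000000] = 0.000000
  V(2,-1) = exp(-r*dt) * [p_u*0.000000 + p_m*0.000000 + p_d*0.000000] = 0.000000
  V(2,+0) = exp(-r*dt) * [p_u*7.821611 + p_m*0.000000 + p_d*0.000000] = 1.132006
  V(2,+1) = exp(-r*dt) * [p_u*19.168713 + p_m*7.821611 + p_d*0.000000] = 7.962650
  V(2,+2) = exp(-r*dt) * [p_u*34.225142 + p_m*19.168713 + p_d*7.821611] = 19.130936
  V(1,-1) = exp(-r*dt) * [p_u*1.132006 + p_m*0.000000 + p_d*0.000000] = 0.163833
  V(1,+0) = exp(-r*dt) * [p_u*7.962650 + p_m*1.132006 + p_d*0.000000] = 1.903325
  V(1,+1) = exp(-r*dt) * [p_u*19.130936 + p_m*7.962650 + p_d*1.132006] = 8.262360
  V(0,+0) = exp(-r*dt) * [p_u*8.262360 + p_m*1.903325 + p_d*0.163833] = 2.488977

Answer: Price = V(0,0) = 2.4890


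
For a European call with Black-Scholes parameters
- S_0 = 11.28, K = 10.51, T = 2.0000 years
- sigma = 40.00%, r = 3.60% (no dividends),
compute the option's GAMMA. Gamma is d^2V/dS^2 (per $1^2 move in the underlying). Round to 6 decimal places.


Answer: Gamma = 0.054181

Derivation:
d1 = 0.5351102359; d2 = -0.0305751891
phi(d1) = 0.3457255539; exp(-qT) = 1.0000000000; exp(-rT) = 0.9305308958
Gamma = exp(-qT) * phi(d1) / (S * sigma * sqrt(T)) = 1.0000000000 * 0.3457255539 / (11.2800 * 0.4000 * 1.4142135624) = 0.054181


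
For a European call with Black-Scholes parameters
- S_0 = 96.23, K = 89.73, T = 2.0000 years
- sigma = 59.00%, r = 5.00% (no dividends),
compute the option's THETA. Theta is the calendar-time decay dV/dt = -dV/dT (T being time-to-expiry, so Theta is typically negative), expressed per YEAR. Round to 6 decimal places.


d1 = 0.6208589273; d2 = -0.2135270745
phi(d1) = 0.3290085841; exp(-qT) = 1.0000000000; exp(-rT) = 0.9048374180
Theta = -S*exp(-qT)*phi(d1)*sigma/(2*sqrt(T)) - r*K*exp(-rT)*N(d2) + q*S*exp(-qT)*N(d1)
N(d1) = 0.7326537763; N(d2) = 0.4154579368; sqrt(T) = 1.4142135624
Term 1 = -96.2300 * 1.0000000000 * 0.3290085841 * 0.5900 / (2 * 1.4142135624) = -6.6042686780
Term 2 = -0.0500 * 89.7300 * 0.9048374180 * 0.4154579368 = -1.6865735452
Term 3 = 0 (no dividend yield, q = 0)
Theta = -6.6042686780 + (-1.6865735452) + (0.0000000000) = -8.290842

Answer: Theta = -8.290842


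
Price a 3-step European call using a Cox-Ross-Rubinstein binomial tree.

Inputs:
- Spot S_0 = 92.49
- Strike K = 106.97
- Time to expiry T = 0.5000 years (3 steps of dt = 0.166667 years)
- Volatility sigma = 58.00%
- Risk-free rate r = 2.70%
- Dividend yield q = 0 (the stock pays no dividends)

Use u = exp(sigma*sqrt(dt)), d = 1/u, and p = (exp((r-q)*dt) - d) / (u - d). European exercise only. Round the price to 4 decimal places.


dt = T/N = 0.166667
u = exp(sigma*sqrt(dt)) = 1.267167; d = 1/u = 0.789162
p = (exp((r-q)*dt) - d) / (u - d) = 0.450514
Discount per step: exp(-r*dt) = 0.995510
Stock lattice S(k, i) with i counting down-moves:
  k=0: S(0,0) = 92.4900
  k=1: S(1,0) = 117.2003; S(1,1) = 72.9896
  k=2: S(2,0) = 148.5124; S(2,1) = 92.4900; S(2,2) = 57.6006
  k=3: S(3,0) = 188.1901; S(3,1) = 117.2003; S(3,2) = 72.9896; S(3,3) = 45.4562
Terminal payoffs V(N, i) = max(S_T - K, 0):
  V(3,0) = 81.220088; V(3,1) = 10.230312; V(3,2) = 0.000000; V(3,3) = 0.000000
Backward induction: V(k, i) = exp(-r*dt) * [p * V(k+1, i) + (1-p) * V(k+1, i+1)].
  V(2,0) = exp(-r*dt) * [p*81.220088 + (1-p)*10.230312] = 42.022697
  V(2,1) = exp(-r*dt) * [p*10.230312 + (1-p)*0.000000] = 4.588209
  V(2,2) = exp(-r*dt) * [p*0.000000 + (1-p)*0.000000] = 0.000000
  V(1,0) = exp(-r*dt) * [p*42.022697 + (1-p)*4.588209] = 21.356662
  V(1,1) = exp(-r*dt) * [p*4.588209 + (1-p)*0.000000] = 2.057773
  V(0,0) = exp(-r*dt) * [p*21.356662 + (1-p)*2.057773] = 10.703924

Answer: Price = V(0,0) = 10.7039


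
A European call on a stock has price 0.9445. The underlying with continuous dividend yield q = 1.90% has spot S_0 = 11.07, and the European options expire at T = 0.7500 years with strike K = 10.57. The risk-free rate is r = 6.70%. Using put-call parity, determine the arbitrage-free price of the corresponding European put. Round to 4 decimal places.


Put-call parity: C - P = S_0 * exp(-qT) - K * exp(-rT).
S_0 * exp(-qT) = 11.0700 * 0.98585105 = 10.91337113
K * exp(-rT) = 10.5700 * 0.95099165 = 10.05198171
P = C - S*exp(-qT) + K*exp(-rT)
P = 0.9445 - 10.91337113 + 10.05198171 = 0.0831

Answer: Put price = 0.0831


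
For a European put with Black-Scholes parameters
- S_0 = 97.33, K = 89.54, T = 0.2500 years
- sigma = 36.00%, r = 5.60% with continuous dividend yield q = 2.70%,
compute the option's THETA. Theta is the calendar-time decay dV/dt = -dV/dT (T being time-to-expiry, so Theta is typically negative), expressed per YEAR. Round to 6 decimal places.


d1 = 0.5937322979; d2 = 0.4137322979
phi(d1) = 0.3344735238; exp(-qT) = 0.9932727301; exp(-rT) = 0.9860975443
Theta = -S*exp(-qT)*phi(d1)*sigma/(2*sqrt(T)) + r*K*exp(-rT)*N(-d2) - q*S*exp(-qT)*N(-d1)
N(-d1) = 0.2763455886; N(-d2) = 0.3395350854; sqrt(T) = 0.5000000000
Term 1 = -97.3300 * 0.9932727301 * 0.3344735238 * 0.3600 / (2 * 0.5000000000) = -11.6407103237
Term 2 = 0.0560 * 89.5400 * 0.9860975443 * 0.3395350854 = 1.6788413311
Term 3 = -0.0270 * 97.3300 * 0.9932727301 * 0.2763455886 = -0.7213259161
Theta = -11.6407103237 + (1.6788413311) + (-0.7213259161) = -10.683195

Answer: Theta = -10.683195


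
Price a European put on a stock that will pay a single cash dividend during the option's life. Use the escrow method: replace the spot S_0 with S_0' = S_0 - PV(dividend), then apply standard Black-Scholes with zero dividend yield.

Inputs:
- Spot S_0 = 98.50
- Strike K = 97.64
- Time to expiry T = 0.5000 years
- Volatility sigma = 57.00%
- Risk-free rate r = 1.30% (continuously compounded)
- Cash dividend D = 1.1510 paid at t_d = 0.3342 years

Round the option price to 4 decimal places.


PV(D) = D * exp(-r * t_d) = 1.1510 * 0.99566482 = 1.14601021
S_0' = S_0 - PV(D) = 98.5000 - 1.14601021 = 97.35398979
d1 = (ln(S_0'/K) + (r + sigma^2/2)*T) / (sigma*sqrt(T)) = 0.21037412
d2 = d1 - sigma*sqrt(T) = -0.19267675
exp(-rT) = 0.99352108
N(-d1) = 0.41668785; N(-d2) = 0.57639393
P = K * exp(-rT) * N(-d2) - S_0' * N(-d1) = 97.6400 * 0.99352108 * 0.57639393 - 97.35398979 * 0.41668785 = 15.3483

Answer: Price = 15.3483


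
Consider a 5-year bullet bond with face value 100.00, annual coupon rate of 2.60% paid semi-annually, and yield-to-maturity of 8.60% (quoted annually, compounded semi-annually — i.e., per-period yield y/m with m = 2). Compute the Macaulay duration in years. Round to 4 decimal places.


Coupon per period c = face * coupon_rate / m = 1.300000
Periods per year m = 2; per-period yield y/m = 0.043000
Number of cashflows N = 10
Cashflows (t years, CF_t, discount factor 1/(1+y/m)^(m*t), PV):
  t = 0.5000: CF_t = 1.300000, DF = 0.958773, PV = 1.246405
  t = 1.0000: CF_t = 1.300000, DF = 0.919245, PV = 1.195019
  t = 1.5000: CF_t = 1.300000, DF = 0.881347, PV = 1.145751
  t = 2.0000: CF_t = 1.300000, DF = 0.845012, PV = 1.098515
  t = 2.5000: CF_t = 1.300000, DF = 0.810174, PV = 1.053227
  t = 3.0000: CF_t = 1.300000, DF = 0.776773, PV = 1.009805
  t = 3.5000: CF_t = 1.300000, DF = 0.744749, PV = 0.968174
  t = 4.0000: CF_t = 1.300000, DF = 0.714045, PV = 0.928258
  t = 4.5000: CF_t = 1.300000, DF = 0.684607, PV = 0.889989
  t = 5.0000: CF_t = 101.300000, DF = 0.656382, PV = 66.491535
Price P = sum_t PV_t = 76.026678
Macaulay numerator sum_t t * PV_t:
  t * PV_t at t = 0.5000: 0.623202
  t * PV_t at t = 1.0000: 1.195019
  t * PV_t at t = 1.5000: 1.718627
  t * PV_t at t = 2.0000: 2.197031
  t * PV_t at t = 2.5000: 2.633066
  t * PV_t at t = 3.0000: 3.029415
  t * PV_t at t = 3.5000: 3.388607
  t * PV_t at t = 4.0000: 3.713034
  t * PV_t at t = 4.5000: 4.004950
  t * PV_t at t = 5.0000: 332.457677
Macaulay duration D = (sum_t t * PV_t) / P = 354.960628 / 76.026678 = 4.668896

Answer: Macaulay duration = 4.6689 years


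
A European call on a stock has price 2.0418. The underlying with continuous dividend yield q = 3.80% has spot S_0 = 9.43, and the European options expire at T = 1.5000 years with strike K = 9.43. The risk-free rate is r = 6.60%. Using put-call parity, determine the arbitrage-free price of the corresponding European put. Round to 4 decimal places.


Put-call parity: C - P = S_0 * exp(-qT) - K * exp(-rT).
S_0 * exp(-qT) = 9.4300 * 0.94459407 = 8.90752207
K * exp(-rT) = 9.4300 * 0.90574271 = 8.54115374
P = C - S*exp(-qT) + K*exp(-rT)
P = 2.0418 - 8.90752207 + 8.54115374 = 1.6754

Answer: Put price = 1.6754


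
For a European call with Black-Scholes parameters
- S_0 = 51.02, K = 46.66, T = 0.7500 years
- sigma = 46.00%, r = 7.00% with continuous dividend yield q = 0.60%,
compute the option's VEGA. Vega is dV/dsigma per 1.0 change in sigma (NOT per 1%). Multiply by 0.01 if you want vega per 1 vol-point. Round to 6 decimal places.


Answer: Vega = 15.135095

Derivation:
d1 = 0.5439152778; d2 = 0.1455435921
phi(d1) = 0.3440871028; exp(-qT) = 0.9955101098; exp(-rT) = 0.9488543211
Vega = S * exp(-qT) * phi(d1) * sqrt(T) = 51.0200 * 0.9955101098 * 0.3440871028 * 0.8660254038 = 15.135095


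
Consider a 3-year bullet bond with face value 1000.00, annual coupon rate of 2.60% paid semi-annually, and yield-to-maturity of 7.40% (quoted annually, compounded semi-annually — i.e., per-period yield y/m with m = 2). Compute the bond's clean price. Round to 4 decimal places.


Answer: Price = 872.9506

Derivation:
Coupon per period c = face * coupon_rate / m = 13.000000
Periods per year m = 2; per-period yield y/m = 0.037000
Number of cashflows N = 6
Cashflows (t years, CF_t, discount factor 1/(1+y/m)^(m*t), PV):
  t = 0.5000: CF_t = 13.000000, DF = 0.964320, PV = 12.536162
  t = 1.0000: CF_t = 13.000000, DF = 0.929913, PV = 12.088874
  t = 1.5000: CF_t = 13.000000, DF = 0.896734, PV = 11.657545
  t = 2.0000: CF_t = 13.000000, DF = 0.864739, PV = 11.241605
  t = 2.5000: CF_t = 13.000000, DF = 0.833885, PV = 10.840506
  t = 3.0000: CF_t = 1013.000000, DF = 0.804132, PV = 814.585935
Price P = sum_t PV_t = 872.950627


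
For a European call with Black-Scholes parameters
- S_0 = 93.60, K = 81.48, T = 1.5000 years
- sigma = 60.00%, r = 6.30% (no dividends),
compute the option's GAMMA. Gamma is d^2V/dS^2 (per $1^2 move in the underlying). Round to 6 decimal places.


Answer: Gamma = 0.004588

Derivation:
d1 = 0.6847314406; d2 = -0.0501154822
phi(d1) = 0.3155724127; exp(-qT) = 1.0000000000; exp(-rT) = 0.9098277346
Gamma = exp(-qT) * phi(d1) / (S * sigma * sqrt(T)) = 1.0000000000 * 0.3155724127 / (93.6000 * 0.6000 * 1.2247448714) = 0.004588


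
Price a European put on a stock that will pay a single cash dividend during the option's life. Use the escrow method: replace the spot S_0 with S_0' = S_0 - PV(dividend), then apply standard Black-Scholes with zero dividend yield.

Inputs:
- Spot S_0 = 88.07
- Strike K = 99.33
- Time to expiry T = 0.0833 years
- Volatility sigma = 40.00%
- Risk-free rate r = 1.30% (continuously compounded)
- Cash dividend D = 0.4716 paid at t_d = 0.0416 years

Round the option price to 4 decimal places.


PV(D) = D * exp(-r * t_d) = 0.4716 * 0.99945935 = 0.47134503
S_0' = S_0 - PV(D) = 88.0700 - 0.47134503 = 87.59865497
d1 = (ln(S_0'/K) + (r + sigma^2/2)*T) / (sigma*sqrt(T)) = -1.02155223
d2 = d1 - sigma*sqrt(T) = -1.13699918
exp(-rT) = 0.99891769
N(-d1) = 0.84650356; N(-d2) = 0.87223069
P = K * exp(-rT) * N(-d2) - S_0' * N(-d1) = 99.3300 * 0.99891769 * 0.87223069 - 87.59865497 * 0.84650356 = 12.3923

Answer: Price = 12.3923


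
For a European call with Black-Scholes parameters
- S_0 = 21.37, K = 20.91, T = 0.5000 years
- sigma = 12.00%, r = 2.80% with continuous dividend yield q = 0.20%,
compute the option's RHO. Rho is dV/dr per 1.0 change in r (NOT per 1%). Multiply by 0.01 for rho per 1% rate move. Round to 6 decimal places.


d1 = 0.4520834867; d2 = 0.3672306729
phi(d1) = 0.3601883202; exp(-qT) = 0.9990004998; exp(-rT) = 0.9860975443
N(d2) = 0.6432765192
Rho = K*T*exp(-rT)*N(d2) = 20.9100 * 0.5000 * 0.9860975443 * 0.6432765192 = 6.631956

Answer: Rho = 6.631956


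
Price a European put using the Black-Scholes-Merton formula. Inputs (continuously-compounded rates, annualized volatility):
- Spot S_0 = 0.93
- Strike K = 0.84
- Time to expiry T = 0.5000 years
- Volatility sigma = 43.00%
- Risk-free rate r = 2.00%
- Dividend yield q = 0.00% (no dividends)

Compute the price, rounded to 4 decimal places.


Answer: Price = 0.0643

Derivation:
d1 = (ln(S/K) + (r - q + 0.5*sigma^2) * T) / (sigma * sqrt(T)) = 0.51966657
d2 = d1 - sigma * sqrt(T) = 0.21561065
exp(-rT) = 0.99004983; exp(-qT) = 1.00000000
P = K * exp(-rT) * N(-d2) - S_0 * exp(-qT) * N(-d1)
N(-d1) = 0.30164800; N(-d2) = 0.41464563
P = 0.8400 * 0.99004983 * 0.41464563 - 0.9300 * 1.00000000 * 0.30164800 = 0.0643


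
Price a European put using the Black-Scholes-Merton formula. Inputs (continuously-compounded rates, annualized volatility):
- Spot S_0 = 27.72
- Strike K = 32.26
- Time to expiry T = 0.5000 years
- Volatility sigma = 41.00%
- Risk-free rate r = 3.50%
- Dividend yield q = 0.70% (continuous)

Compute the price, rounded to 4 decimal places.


Answer: Price = 5.8323

Derivation:
d1 = (ln(S/K) + (r - q + 0.5*sigma^2) * T) / (sigma * sqrt(T)) = -0.32992188
d2 = d1 - sigma * sqrt(T) = -0.61983566
exp(-rT) = 0.98265224; exp(-qT) = 0.99650612
P = K * exp(-rT) * N(-d2) - S_0 * exp(-qT) * N(-d1)
N(-d1) = 0.62927050; N(-d2) = 0.73231700
P = 32.2600 * 0.98265224 * 0.73231700 - 27.7200 * 0.99650612 * 0.62927050 = 5.8323


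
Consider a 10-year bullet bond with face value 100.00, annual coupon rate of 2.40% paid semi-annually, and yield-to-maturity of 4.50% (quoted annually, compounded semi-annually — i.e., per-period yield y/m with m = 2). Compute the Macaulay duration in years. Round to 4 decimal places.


Coupon per period c = face * coupon_rate / m = 1.200000
Periods per year m = 2; per-period yield y/m = 0.022500
Number of cashflows N = 20
Cashflows (t years, CF_t, discount factor 1/(1+y/m)^(m*t), PV):
  t = 0.5000: CF_t = 1.200000, DF = 0.977995, PV = 1.173594
  t = 1.0000: CF_t = 1.200000, DF = 0.956474, PV = 1.147769
  t = 1.5000: CF_t = 1.200000, DF = 0.935427, PV = 1.122513
  t = 2.0000: CF_t = 1.200000, DF = 0.914843, PV = 1.097812
  t = 2.5000: CF_t = 1.200000, DF = 0.894712, PV = 1.073655
  t = 3.0000: CF_t = 1.200000, DF = 0.875024, PV = 1.050029
  t = 3.5000: CF_t = 1.200000, DF = 0.855769, PV = 1.026923
  t = 4.0000: CF_t = 1.200000, DF = 0.836938, PV = 1.004326
  t = 4.5000: CF_t = 1.200000, DF = 0.818522, PV = 0.982226
  t = 5.0000: CF_t = 1.200000, DF = 0.800510, PV = 0.960612
  t = 5.5000: CF_t = 1.200000, DF = 0.782895, PV = 0.939474
  t = 6.0000: CF_t = 1.200000, DF = 0.765667, PV = 0.918801
  t = 6.5000: CF_t = 1.200000, DF = 0.748819, PV = 0.898583
  t = 7.0000: CF_t = 1.200000, DF = 0.732341, PV = 0.878810
  t = 7.5000: CF_t = 1.200000, DF = 0.716226, PV = 0.859472
  t = 8.0000: CF_t = 1.200000, DF = 0.700466, PV = 0.840559
  t = 8.5000: CF_t = 1.200000, DF = 0.685052, PV = 0.822063
  t = 9.0000: CF_t = 1.200000, DF = 0.669978, PV = 0.803973
  t = 9.5000: CF_t = 1.200000, DF = 0.655235, PV = 0.786282
  t = 10.0000: CF_t = 101.200000, DF = 0.640816, PV = 64.850627
Price P = sum_t PV_t = 83.238102
Macaulay numerator sum_t t * PV_t:
  t * PV_t at t = 0.5000: 0.586797
  t * PV_t at t = 1.0000: 1.147769
  t * PV_t at t = 1.5000: 1.683769
  t * PV_t at t = 2.0000: 2.195624
  t * PV_t at t = 2.5000: 2.684137
  t * PV_t at t = 3.0000: 3.150087
  t * PV_t at t = 3.5000: 3.594232
  t * PV_t at t = 4.0000: 4.017304
  t * PV_t at t = 4.5000: 4.420017
  t * PV_t at t = 5.0000: 4.803061
  t * PV_t at t = 5.5000: 5.167107
  t * PV_t at t = 6.0000: 5.512806
  t * PV_t at t = 6.5000: 5.840789
  t * PV_t at t = 7.0000: 6.151667
  t * PV_t at t = 7.5000: 6.446036
  t * PV_t at t = 8.0000: 6.724472
  t * PV_t at t = 8.5000: 6.987532
  t * PV_t at t = 9.0000: 7.235758
  t * PV_t at t = 9.5000: 7.469677
  t * PV_t at t = 10.0000: 648.506269
Macaulay duration D = (sum_t t * PV_t) / P = 734.324911 / 83.238102 = 8.821980

Answer: Macaulay duration = 8.8220 years
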